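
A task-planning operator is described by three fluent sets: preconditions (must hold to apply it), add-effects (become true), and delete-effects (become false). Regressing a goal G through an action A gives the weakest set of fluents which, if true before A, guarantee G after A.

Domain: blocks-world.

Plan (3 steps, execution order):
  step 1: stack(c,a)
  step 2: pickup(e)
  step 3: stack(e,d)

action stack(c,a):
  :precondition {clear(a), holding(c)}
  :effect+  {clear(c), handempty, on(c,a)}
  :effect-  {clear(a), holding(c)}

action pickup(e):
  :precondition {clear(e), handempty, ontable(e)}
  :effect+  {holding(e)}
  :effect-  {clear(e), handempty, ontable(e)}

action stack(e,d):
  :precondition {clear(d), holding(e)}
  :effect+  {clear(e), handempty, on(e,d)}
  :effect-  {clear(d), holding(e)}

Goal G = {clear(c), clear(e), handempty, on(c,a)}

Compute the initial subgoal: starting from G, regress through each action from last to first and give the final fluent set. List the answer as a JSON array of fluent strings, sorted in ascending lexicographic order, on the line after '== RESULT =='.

Regress step by step:
  through step 3 (stack(e,d)): drop {clear(e), handempty}, keep {clear(c), on(c,a)}, require {clear(d), holding(e)}
    → {clear(c), clear(d), holding(e), on(c,a)}
  through step 2 (pickup(e)): drop {holding(e)}, keep {clear(c), clear(d), on(c,a)}, require {clear(e), handempty, ontable(e)}
    → {clear(c), clear(d), clear(e), handempty, on(c,a), ontable(e)}
  through step 1 (stack(c,a)): drop {clear(c), handempty, on(c,a)}, keep {clear(d), clear(e), ontable(e)}, require {clear(a), holding(c)}
    → {clear(a), clear(d), clear(e), holding(c), ontable(e)}

== RESULT ==
["clear(a)", "clear(d)", "clear(e)", "holding(c)", "ontable(e)"]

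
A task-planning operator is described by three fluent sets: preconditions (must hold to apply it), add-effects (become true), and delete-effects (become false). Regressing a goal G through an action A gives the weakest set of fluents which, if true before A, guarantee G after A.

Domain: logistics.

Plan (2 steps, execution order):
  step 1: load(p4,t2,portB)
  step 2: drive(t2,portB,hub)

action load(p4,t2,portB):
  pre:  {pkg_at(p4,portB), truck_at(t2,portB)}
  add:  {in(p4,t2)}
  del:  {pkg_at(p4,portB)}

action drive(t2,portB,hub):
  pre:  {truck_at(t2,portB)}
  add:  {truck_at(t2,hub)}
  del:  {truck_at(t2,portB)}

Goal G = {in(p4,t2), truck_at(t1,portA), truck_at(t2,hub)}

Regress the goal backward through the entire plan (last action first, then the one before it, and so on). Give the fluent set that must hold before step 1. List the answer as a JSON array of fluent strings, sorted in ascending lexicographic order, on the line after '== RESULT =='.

Work backward from the goal:
  through step 2 (drive(t2,portB,hub)): drop {truck_at(t2,hub)}, keep {in(p4,t2), truck_at(t1,portA)}, require {truck_at(t2,portB)}
    → {in(p4,t2), truck_at(t1,portA), truck_at(t2,portB)}
  through step 1 (load(p4,t2,portB)): drop {in(p4,t2)}, keep {truck_at(t1,portA), truck_at(t2,portB)}, require {pkg_at(p4,portB), truck_at(t2,portB)}
    → {pkg_at(p4,portB), truck_at(t1,portA), truck_at(t2,portB)}

== RESULT ==
["pkg_at(p4,portB)", "truck_at(t1,portA)", "truck_at(t2,portB)"]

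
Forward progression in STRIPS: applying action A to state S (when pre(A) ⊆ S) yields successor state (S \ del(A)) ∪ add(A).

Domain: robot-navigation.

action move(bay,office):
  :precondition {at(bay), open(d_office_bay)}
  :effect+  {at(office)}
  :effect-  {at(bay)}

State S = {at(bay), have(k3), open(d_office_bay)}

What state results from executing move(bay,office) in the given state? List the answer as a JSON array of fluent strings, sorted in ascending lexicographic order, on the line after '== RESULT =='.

Compute (S \ del) ∪ add:
  pre ⊆ S: {at(bay), open(d_office_bay)} ⊆ S  — applicable
  S \ del = {have(k3), open(d_office_bay)}
  ∪ add   = {at(office), have(k3), open(d_office_bay)}

== RESULT ==
["at(office)", "have(k3)", "open(d_office_bay)"]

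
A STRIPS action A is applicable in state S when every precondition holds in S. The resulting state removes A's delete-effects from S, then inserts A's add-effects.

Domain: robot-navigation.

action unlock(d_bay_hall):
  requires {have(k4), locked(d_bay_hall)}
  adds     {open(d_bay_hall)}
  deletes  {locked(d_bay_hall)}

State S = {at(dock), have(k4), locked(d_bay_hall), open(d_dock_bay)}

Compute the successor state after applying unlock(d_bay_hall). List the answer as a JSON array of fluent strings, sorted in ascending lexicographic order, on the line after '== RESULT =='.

Compute (S \ del) ∪ add:
  pre ⊆ S: {have(k4), locked(d_bay_hall)} ⊆ S  — applicable
  S \ del = {at(dock), have(k4), open(d_dock_bay)}
  ∪ add   = {at(dock), have(k4), open(d_bay_hall), open(d_dock_bay)}

== RESULT ==
["at(dock)", "have(k4)", "open(d_bay_hall)", "open(d_dock_bay)"]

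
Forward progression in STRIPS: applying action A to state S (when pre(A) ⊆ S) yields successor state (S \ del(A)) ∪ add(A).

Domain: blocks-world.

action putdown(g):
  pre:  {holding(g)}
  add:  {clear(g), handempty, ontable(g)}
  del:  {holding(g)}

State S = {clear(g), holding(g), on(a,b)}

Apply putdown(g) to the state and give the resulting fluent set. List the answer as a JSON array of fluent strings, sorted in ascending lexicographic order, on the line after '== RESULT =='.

Compute (S \ del) ∪ add:
  pre ⊆ S: {holding(g)} ⊆ S  — applicable
  S \ del = {clear(g), on(a,b)}
  ∪ add   = {clear(g), handempty, on(a,b), ontable(g)}

== RESULT ==
["clear(g)", "handempty", "on(a,b)", "ontable(g)"]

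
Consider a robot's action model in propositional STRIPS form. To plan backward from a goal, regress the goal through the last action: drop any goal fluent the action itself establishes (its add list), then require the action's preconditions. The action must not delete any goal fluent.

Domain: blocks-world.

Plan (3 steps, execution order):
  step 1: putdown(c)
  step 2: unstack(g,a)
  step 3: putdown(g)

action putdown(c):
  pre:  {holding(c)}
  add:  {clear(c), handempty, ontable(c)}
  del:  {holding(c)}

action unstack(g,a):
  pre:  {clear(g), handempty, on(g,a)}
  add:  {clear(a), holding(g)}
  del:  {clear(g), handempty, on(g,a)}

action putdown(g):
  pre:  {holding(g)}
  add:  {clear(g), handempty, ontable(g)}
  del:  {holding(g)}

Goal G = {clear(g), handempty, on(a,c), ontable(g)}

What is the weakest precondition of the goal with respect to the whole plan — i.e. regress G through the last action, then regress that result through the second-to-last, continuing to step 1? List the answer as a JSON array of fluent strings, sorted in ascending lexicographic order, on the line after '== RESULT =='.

Work backward from the goal:
  through step 3 (putdown(g)): drop {clear(g), handempty, ontable(g)}, keep {on(a,c)}, require {holding(g)}
    → {holding(g), on(a,c)}
  through step 2 (unstack(g,a)): drop {holding(g)}, keep {on(a,c)}, require {clear(g), handempty, on(g,a)}
    → {clear(g), handempty, on(a,c), on(g,a)}
  through step 1 (putdown(c)): drop {handempty}, keep {clear(g), on(a,c), on(g,a)}, require {holding(c)}
    → {clear(g), holding(c), on(a,c), on(g,a)}

== RESULT ==
["clear(g)", "holding(c)", "on(a,c)", "on(g,a)"]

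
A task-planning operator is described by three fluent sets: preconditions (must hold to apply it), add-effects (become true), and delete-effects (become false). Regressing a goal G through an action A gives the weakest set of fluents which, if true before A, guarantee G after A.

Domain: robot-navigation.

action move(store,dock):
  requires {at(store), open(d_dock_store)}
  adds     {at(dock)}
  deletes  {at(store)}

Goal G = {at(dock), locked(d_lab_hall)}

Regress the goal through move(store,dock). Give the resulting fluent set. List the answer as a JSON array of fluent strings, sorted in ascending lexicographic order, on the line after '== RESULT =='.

Regress:
  G ∩ del = {}  (empty — regression defined)
  G \ add = {at(dock), locked(d_lab_hall)} \ {at(dock)} = {locked(d_lab_hall)}
  ∪ pre   = {locked(d_lab_hall)} ∪ {at(store), open(d_dock_store)}
          = {at(store), locked(d_lab_hall), open(d_dock_store)}

== RESULT ==
["at(store)", "locked(d_lab_hall)", "open(d_dock_store)"]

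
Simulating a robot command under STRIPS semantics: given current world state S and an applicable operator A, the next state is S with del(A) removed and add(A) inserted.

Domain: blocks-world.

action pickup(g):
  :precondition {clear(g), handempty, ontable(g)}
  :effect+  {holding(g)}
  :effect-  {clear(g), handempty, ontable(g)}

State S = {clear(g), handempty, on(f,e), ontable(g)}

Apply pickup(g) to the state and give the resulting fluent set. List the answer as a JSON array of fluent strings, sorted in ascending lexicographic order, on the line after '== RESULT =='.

Progress:
  pre ⊆ S: {clear(g), handempty, ontable(g)} ⊆ S  — applicable
  S \ del = {on(f,e)}
  ∪ add   = {holding(g), on(f,e)}

== RESULT ==
["holding(g)", "on(f,e)"]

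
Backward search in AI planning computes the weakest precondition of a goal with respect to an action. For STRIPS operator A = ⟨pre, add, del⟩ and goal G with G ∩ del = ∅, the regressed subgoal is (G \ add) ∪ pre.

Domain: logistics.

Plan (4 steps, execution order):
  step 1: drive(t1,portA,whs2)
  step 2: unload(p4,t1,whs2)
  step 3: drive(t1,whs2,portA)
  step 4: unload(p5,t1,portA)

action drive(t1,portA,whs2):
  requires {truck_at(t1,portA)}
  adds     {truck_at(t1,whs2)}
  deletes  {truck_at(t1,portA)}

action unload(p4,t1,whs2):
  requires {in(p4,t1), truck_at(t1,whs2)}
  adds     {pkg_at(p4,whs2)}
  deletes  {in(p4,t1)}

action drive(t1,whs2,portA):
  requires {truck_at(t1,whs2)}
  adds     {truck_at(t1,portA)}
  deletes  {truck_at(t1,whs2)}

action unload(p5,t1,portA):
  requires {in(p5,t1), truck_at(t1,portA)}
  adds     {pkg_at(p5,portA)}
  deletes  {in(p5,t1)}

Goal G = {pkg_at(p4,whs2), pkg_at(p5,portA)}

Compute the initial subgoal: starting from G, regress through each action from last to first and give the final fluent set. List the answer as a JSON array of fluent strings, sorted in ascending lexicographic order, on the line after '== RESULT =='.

Work backward from the goal:
  through step 4 (unload(p5,t1,portA)): drop {pkg_at(p5,portA)}, keep {pkg_at(p4,whs2)}, require {in(p5,t1), truck_at(t1,portA)}
    → {in(p5,t1), pkg_at(p4,whs2), truck_at(t1,portA)}
  through step 3 (drive(t1,whs2,portA)): drop {truck_at(t1,portA)}, keep {in(p5,t1), pkg_at(p4,whs2)}, require {truck_at(t1,whs2)}
    → {in(p5,t1), pkg_at(p4,whs2), truck_at(t1,whs2)}
  through step 2 (unload(p4,t1,whs2)): drop {pkg_at(p4,whs2)}, keep {in(p5,t1), truck_at(t1,whs2)}, require {in(p4,t1), truck_at(t1,whs2)}
    → {in(p4,t1), in(p5,t1), truck_at(t1,whs2)}
  through step 1 (drive(t1,portA,whs2)): drop {truck_at(t1,whs2)}, keep {in(p4,t1), in(p5,t1)}, require {truck_at(t1,portA)}
    → {in(p4,t1), in(p5,t1), truck_at(t1,portA)}

== RESULT ==
["in(p4,t1)", "in(p5,t1)", "truck_at(t1,portA)"]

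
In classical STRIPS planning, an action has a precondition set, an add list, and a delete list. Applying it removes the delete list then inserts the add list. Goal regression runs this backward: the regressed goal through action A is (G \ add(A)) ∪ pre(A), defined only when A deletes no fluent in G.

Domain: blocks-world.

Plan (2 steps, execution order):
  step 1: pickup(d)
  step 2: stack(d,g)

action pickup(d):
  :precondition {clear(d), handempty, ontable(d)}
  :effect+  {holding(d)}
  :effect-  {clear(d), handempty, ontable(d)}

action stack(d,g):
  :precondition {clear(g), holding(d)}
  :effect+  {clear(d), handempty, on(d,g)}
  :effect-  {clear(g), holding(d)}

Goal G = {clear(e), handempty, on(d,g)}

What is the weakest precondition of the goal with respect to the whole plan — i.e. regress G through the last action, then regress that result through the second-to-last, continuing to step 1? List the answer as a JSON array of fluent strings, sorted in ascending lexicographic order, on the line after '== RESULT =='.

Work backward from the goal:
  through step 2 (stack(d,g)): drop {handempty, on(d,g)}, keep {clear(e)}, require {clear(g), holding(d)}
    → {clear(e), clear(g), holding(d)}
  through step 1 (pickup(d)): drop {holding(d)}, keep {clear(e), clear(g)}, require {clear(d), handempty, ontable(d)}
    → {clear(d), clear(e), clear(g), handempty, ontable(d)}

== RESULT ==
["clear(d)", "clear(e)", "clear(g)", "handempty", "ontable(d)"]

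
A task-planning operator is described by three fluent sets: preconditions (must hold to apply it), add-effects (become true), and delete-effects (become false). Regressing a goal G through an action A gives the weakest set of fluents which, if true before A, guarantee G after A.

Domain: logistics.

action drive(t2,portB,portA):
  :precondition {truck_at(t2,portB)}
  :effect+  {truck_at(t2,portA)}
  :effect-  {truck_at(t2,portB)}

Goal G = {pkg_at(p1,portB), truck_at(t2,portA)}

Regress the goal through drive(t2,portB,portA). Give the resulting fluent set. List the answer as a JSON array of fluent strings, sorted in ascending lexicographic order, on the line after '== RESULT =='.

Compute (G \ add) ∪ pre:
  G ∩ del = {}  (empty — regression defined)
  G \ add = {pkg_at(p1,portB), truck_at(t2,portA)} \ {truck_at(t2,portA)} = {pkg_at(p1,portB)}
  ∪ pre   = {pkg_at(p1,portB)} ∪ {truck_at(t2,portB)}
          = {pkg_at(p1,portB), truck_at(t2,portB)}

== RESULT ==
["pkg_at(p1,portB)", "truck_at(t2,portB)"]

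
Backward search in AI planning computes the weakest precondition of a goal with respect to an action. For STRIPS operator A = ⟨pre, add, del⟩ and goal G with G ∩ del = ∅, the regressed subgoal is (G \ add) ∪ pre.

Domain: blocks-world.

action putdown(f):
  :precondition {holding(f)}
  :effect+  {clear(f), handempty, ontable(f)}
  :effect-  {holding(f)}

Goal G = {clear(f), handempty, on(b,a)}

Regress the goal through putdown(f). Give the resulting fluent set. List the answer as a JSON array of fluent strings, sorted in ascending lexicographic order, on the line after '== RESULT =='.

Compute (G \ add) ∪ pre:
  G ∩ del = {}  (empty — regression defined)
  G \ add = {clear(f), handempty, on(b,a)} \ {clear(f), handempty, ontable(f)} = {on(b,a)}
  ∪ pre   = {on(b,a)} ∪ {holding(f)}
          = {holding(f), on(b,a)}

== RESULT ==
["holding(f)", "on(b,a)"]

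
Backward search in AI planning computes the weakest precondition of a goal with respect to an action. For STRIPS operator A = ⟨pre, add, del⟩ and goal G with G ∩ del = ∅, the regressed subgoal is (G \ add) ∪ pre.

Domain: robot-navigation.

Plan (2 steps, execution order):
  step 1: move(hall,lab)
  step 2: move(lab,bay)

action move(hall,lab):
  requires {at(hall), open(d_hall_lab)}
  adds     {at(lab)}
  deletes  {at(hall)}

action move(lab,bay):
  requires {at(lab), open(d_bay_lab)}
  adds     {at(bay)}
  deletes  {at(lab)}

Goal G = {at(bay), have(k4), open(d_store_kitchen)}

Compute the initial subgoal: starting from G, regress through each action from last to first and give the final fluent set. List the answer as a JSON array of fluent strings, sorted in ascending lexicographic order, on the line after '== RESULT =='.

Regress step by step:
  through step 2 (move(lab,bay)): drop {at(bay)}, keep {have(k4), open(d_store_kitchen)}, require {at(lab), open(d_bay_lab)}
    → {at(lab), have(k4), open(d_bay_lab), open(d_store_kitchen)}
  through step 1 (move(hall,lab)): drop {at(lab)}, keep {have(k4), open(d_bay_lab), open(d_store_kitchen)}, require {at(hall), open(d_hall_lab)}
    → {at(hall), have(k4), open(d_bay_lab), open(d_hall_lab), open(d_store_kitchen)}

== RESULT ==
["at(hall)", "have(k4)", "open(d_bay_lab)", "open(d_hall_lab)", "open(d_store_kitchen)"]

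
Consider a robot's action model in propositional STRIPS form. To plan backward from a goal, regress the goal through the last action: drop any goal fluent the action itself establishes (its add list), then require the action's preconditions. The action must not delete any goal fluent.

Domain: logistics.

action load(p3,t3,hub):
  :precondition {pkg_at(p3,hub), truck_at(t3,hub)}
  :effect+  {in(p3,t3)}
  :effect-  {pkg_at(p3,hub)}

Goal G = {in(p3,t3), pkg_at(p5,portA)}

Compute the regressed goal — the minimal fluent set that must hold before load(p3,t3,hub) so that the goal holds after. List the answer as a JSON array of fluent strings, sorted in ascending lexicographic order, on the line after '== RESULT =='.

Regress:
  G ∩ del = {}  (empty — regression defined)
  G \ add = {in(p3,t3), pkg_at(p5,portA)} \ {in(p3,t3)} = {pkg_at(p5,portA)}
  ∪ pre   = {pkg_at(p5,portA)} ∪ {pkg_at(p3,hub), truck_at(t3,hub)}
          = {pkg_at(p3,hub), pkg_at(p5,portA), truck_at(t3,hub)}

== RESULT ==
["pkg_at(p3,hub)", "pkg_at(p5,portA)", "truck_at(t3,hub)"]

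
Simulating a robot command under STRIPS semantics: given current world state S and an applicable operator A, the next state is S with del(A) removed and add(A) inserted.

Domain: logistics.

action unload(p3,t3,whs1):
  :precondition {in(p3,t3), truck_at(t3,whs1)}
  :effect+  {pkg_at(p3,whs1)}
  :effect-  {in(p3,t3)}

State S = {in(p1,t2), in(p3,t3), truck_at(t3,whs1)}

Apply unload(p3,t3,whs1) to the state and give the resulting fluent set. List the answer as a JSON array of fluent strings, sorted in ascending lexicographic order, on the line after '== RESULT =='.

Progress:
  pre ⊆ S: {in(p3,t3), truck_at(t3,whs1)} ⊆ S  — applicable
  S \ del = {in(p1,t2), truck_at(t3,whs1)}
  ∪ add   = {in(p1,t2), pkg_at(p3,whs1), truck_at(t3,whs1)}

== RESULT ==
["in(p1,t2)", "pkg_at(p3,whs1)", "truck_at(t3,whs1)"]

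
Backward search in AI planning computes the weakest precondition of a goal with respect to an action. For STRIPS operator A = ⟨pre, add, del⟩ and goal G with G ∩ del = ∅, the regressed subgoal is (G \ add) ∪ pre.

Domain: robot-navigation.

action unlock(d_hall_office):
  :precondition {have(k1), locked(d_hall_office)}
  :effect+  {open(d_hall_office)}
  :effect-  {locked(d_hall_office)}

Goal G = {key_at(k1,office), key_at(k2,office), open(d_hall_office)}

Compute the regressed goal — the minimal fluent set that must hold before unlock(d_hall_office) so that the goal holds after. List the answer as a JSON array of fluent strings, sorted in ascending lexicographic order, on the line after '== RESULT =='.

Compute (G \ add) ∪ pre:
  G ∩ del = {}  (empty — regression defined)
  G \ add = {key_at(k1,office), key_at(k2,office), open(d_hall_office)} \ {open(d_hall_office)} = {key_at(k1,office), key_at(k2,office)}
  ∪ pre   = {key_at(k1,office), key_at(k2,office)} ∪ {have(k1), locked(d_hall_office)}
          = {have(k1), key_at(k1,office), key_at(k2,office), locked(d_hall_office)}

== RESULT ==
["have(k1)", "key_at(k1,office)", "key_at(k2,office)", "locked(d_hall_office)"]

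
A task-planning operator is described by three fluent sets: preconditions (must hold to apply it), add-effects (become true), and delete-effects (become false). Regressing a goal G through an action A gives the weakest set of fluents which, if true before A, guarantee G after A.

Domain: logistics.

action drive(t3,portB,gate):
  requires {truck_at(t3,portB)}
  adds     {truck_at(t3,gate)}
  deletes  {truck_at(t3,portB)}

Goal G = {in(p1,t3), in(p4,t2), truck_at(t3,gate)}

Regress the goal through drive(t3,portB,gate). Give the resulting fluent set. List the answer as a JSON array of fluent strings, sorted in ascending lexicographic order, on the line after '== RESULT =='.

Compute (G \ add) ∪ pre:
  G ∩ del = {}  (empty — regression defined)
  G \ add = {in(p1,t3), in(p4,t2), truck_at(t3,gate)} \ {truck_at(t3,gate)} = {in(p1,t3), in(p4,t2)}
  ∪ pre   = {in(p1,t3), in(p4,t2)} ∪ {truck_at(t3,portB)}
          = {in(p1,t3), in(p4,t2), truck_at(t3,portB)}

== RESULT ==
["in(p1,t3)", "in(p4,t2)", "truck_at(t3,portB)"]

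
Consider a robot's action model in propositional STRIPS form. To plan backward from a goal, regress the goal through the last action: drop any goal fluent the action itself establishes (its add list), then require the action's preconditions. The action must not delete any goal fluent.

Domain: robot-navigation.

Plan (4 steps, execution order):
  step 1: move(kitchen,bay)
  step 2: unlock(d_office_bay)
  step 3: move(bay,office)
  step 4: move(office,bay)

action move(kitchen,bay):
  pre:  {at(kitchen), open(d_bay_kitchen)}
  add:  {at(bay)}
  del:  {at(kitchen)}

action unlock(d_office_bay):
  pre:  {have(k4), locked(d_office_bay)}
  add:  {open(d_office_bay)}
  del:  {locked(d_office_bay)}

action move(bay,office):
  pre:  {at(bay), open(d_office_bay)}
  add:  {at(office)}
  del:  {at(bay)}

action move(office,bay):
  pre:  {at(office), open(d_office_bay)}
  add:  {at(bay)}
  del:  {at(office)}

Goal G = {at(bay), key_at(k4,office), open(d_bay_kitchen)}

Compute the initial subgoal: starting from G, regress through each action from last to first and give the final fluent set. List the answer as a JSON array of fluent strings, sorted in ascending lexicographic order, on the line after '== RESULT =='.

Work backward from the goal:
  through step 4 (move(office,bay)): drop {at(bay)}, keep {key_at(k4,office), open(d_bay_kitchen)}, require {at(office), open(d_office_bay)}
    → {at(office), key_at(k4,office), open(d_bay_kitchen), open(d_office_bay)}
  through step 3 (move(bay,office)): drop {at(office)}, keep {key_at(k4,office), open(d_bay_kitchen), open(d_office_bay)}, require {at(bay), open(d_office_bay)}
    → {at(bay), key_at(k4,office), open(d_bay_kitchen), open(d_office_bay)}
  through step 2 (unlock(d_office_bay)): drop {open(d_office_bay)}, keep {at(bay), key_at(k4,office), open(d_bay_kitchen)}, require {have(k4), locked(d_office_bay)}
    → {at(bay), have(k4), key_at(k4,office), locked(d_office_bay), open(d_bay_kitchen)}
  through step 1 (move(kitchen,bay)): drop {at(bay)}, keep {have(k4), key_at(k4,office), locked(d_office_bay), open(d_bay_kitchen)}, require {at(kitchen), open(d_bay_kitchen)}
    → {at(kitchen), have(k4), key_at(k4,office), locked(d_office_bay), open(d_bay_kitchen)}

== RESULT ==
["at(kitchen)", "have(k4)", "key_at(k4,office)", "locked(d_office_bay)", "open(d_bay_kitchen)"]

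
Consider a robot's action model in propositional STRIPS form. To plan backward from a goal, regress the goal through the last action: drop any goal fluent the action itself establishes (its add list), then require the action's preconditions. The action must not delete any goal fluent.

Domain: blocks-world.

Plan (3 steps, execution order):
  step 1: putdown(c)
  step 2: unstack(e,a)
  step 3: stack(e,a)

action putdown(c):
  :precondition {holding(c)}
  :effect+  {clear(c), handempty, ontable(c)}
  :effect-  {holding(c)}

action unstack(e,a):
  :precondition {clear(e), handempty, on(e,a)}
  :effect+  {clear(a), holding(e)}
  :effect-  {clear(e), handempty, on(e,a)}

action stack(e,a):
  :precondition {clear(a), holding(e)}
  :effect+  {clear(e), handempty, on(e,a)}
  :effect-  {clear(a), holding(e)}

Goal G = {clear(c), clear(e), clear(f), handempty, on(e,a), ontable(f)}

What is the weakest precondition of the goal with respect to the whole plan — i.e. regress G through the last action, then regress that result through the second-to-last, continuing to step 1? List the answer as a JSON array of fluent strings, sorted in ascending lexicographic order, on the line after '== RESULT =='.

Regress step by step:
  through step 3 (stack(e,a)): drop {clear(e), handempty, on(e,a)}, keep {clear(c), clear(f), ontable(f)}, require {clear(a), holding(e)}
    → {clear(a), clear(c), clear(f), holding(e), ontable(f)}
  through step 2 (unstack(e,a)): drop {clear(a), holding(e)}, keep {clear(c), clear(f), ontable(f)}, require {clear(e), handempty, on(e,a)}
    → {clear(c), clear(e), clear(f), handempty, on(e,a), ontable(f)}
  through step 1 (putdown(c)): drop {clear(c), handempty}, keep {clear(e), clear(f), on(e,a), ontable(f)}, require {holding(c)}
    → {clear(e), clear(f), holding(c), on(e,a), ontable(f)}

== RESULT ==
["clear(e)", "clear(f)", "holding(c)", "on(e,a)", "ontable(f)"]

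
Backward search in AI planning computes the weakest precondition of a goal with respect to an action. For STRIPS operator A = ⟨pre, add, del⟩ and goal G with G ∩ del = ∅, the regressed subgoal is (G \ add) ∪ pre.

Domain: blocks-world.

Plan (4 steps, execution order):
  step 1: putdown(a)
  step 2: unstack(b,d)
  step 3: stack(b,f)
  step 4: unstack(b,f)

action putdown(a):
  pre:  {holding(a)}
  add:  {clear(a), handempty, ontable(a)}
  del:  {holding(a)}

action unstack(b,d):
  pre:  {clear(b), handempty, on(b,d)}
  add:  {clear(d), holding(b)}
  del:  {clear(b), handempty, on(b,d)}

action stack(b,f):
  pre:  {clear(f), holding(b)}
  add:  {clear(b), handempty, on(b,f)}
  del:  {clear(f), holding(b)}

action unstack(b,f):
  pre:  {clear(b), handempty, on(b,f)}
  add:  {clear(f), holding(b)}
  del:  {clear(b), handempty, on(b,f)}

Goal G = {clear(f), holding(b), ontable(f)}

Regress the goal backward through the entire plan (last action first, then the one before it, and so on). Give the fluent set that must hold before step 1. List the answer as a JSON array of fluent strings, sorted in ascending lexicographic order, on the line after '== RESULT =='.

Regress step by step:
  through step 4 (unstack(b,f)): drop {clear(f), holding(b)}, keep {ontable(f)}, require {clear(b), handempty, on(b,f)}
    → {clear(b), handempty, on(b,f), ontable(f)}
  through step 3 (stack(b,f)): drop {clear(b), handempty, on(b,f)}, keep {ontable(f)}, require {clear(f), holding(b)}
    → {clear(f), holding(b), ontable(f)}
  through step 2 (unstack(b,d)): drop {holding(b)}, keep {clear(f), ontable(f)}, require {clear(b), handempty, on(b,d)}
    → {clear(b), clear(f), handempty, on(b,d), ontable(f)}
  through step 1 (putdown(a)): drop {handempty}, keep {clear(b), clear(f), on(b,d), ontable(f)}, require {holding(a)}
    → {clear(b), clear(f), holding(a), on(b,d), ontable(f)}

== RESULT ==
["clear(b)", "clear(f)", "holding(a)", "on(b,d)", "ontable(f)"]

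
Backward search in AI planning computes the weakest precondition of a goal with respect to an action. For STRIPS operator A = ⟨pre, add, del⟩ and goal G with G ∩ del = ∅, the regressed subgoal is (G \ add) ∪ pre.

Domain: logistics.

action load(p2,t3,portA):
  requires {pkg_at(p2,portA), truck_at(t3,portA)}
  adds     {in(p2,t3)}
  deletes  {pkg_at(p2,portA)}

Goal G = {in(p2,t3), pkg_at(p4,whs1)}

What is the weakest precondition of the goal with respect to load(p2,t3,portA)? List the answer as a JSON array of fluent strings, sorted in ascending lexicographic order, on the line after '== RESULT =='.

Regress:
  G ∩ del = {}  (empty — regression defined)
  G \ add = {in(p2,t3), pkg_at(p4,whs1)} \ {in(p2,t3)} = {pkg_at(p4,whs1)}
  ∪ pre   = {pkg_at(p4,whs1)} ∪ {pkg_at(p2,portA), truck_at(t3,portA)}
          = {pkg_at(p2,portA), pkg_at(p4,whs1), truck_at(t3,portA)}

== RESULT ==
["pkg_at(p2,portA)", "pkg_at(p4,whs1)", "truck_at(t3,portA)"]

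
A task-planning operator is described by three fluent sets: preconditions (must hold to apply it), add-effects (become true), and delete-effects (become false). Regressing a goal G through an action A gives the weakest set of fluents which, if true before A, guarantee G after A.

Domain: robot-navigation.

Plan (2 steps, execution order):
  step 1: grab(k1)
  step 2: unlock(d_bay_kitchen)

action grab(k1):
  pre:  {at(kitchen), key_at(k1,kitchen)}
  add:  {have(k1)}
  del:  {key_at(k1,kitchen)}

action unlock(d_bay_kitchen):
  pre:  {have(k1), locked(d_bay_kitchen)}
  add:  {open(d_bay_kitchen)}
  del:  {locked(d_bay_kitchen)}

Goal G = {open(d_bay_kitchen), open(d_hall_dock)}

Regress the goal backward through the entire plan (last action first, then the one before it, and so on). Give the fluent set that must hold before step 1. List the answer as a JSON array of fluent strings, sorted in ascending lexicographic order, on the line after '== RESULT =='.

Regress step by step:
  through step 2 (unlock(d_bay_kitchen)): drop {open(d_bay_kitchen)}, keep {open(d_hall_dock)}, require {have(k1), locked(d_bay_kitchen)}
    → {have(k1), locked(d_bay_kitchen), open(d_hall_dock)}
  through step 1 (grab(k1)): drop {have(k1)}, keep {locked(d_bay_kitchen), open(d_hall_dock)}, require {at(kitchen), key_at(k1,kitchen)}
    → {at(kitchen), key_at(k1,kitchen), locked(d_bay_kitchen), open(d_hall_dock)}

== RESULT ==
["at(kitchen)", "key_at(k1,kitchen)", "locked(d_bay_kitchen)", "open(d_hall_dock)"]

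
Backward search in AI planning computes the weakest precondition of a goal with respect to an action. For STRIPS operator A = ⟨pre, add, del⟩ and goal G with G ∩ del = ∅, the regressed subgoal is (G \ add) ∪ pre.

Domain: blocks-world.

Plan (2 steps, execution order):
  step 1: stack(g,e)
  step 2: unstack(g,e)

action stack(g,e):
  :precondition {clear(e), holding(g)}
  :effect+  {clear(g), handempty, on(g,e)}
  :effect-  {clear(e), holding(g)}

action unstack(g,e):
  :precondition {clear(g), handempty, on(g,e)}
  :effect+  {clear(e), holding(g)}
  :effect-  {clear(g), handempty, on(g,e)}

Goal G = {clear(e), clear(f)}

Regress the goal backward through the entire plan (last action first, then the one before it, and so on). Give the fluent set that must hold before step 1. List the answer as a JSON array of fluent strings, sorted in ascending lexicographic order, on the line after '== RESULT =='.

Work backward from the goal:
  through step 2 (unstack(g,e)): drop {clear(e)}, keep {clear(f)}, require {clear(g), handempty, on(g,e)}
    → {clear(f), clear(g), handempty, on(g,e)}
  through step 1 (stack(g,e)): drop {clear(g), handempty, on(g,e)}, keep {clear(f)}, require {clear(e), holding(g)}
    → {clear(e), clear(f), holding(g)}

== RESULT ==
["clear(e)", "clear(f)", "holding(g)"]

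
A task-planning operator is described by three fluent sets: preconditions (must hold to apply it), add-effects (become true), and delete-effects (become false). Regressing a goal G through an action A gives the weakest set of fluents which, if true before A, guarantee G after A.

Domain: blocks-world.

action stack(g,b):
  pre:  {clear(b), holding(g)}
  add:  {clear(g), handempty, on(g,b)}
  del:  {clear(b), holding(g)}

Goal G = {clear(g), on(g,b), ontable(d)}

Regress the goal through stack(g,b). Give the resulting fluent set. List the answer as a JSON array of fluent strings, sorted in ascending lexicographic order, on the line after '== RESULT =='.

Compute (G \ add) ∪ pre:
  G ∩ del = {}  (empty — regression defined)
  G \ add = {clear(g), on(g,b), ontable(d)} \ {clear(g), handempty, on(g,b)} = {ontable(d)}
  ∪ pre   = {ontable(d)} ∪ {clear(b), holding(g)}
          = {clear(b), holding(g), ontable(d)}

== RESULT ==
["clear(b)", "holding(g)", "ontable(d)"]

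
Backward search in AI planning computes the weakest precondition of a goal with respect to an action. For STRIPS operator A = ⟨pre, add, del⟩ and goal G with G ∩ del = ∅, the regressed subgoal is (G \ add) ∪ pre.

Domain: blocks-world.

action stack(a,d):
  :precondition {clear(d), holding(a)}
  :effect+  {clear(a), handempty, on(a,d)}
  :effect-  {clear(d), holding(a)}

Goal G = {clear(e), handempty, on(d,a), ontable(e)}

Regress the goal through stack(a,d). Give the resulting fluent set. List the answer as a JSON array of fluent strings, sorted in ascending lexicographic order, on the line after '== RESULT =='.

Regress:
  G ∩ del = {}  (empty — regression defined)
  G \ add = {clear(e), handempty, on(d,a), ontable(e)} \ {clear(a), handempty, on(a,d)} = {clear(e), on(d,a), ontable(e)}
  ∪ pre   = {clear(e), on(d,a), ontable(e)} ∪ {clear(d), holding(a)}
          = {clear(d), clear(e), holding(a), on(d,a), ontable(e)}

== RESULT ==
["clear(d)", "clear(e)", "holding(a)", "on(d,a)", "ontable(e)"]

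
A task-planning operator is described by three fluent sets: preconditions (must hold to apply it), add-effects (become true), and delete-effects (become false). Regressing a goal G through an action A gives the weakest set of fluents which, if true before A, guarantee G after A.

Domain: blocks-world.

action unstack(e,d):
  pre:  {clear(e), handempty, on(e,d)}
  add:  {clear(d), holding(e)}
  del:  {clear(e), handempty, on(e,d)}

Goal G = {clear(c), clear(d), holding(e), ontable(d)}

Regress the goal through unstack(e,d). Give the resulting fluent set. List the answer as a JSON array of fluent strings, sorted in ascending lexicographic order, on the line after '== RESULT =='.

Compute (G \ add) ∪ pre:
  G ∩ del = {}  (empty — regression defined)
  G \ add = {clear(c), clear(d), holding(e), ontable(d)} \ {clear(d), holding(e)} = {clear(c), ontable(d)}
  ∪ pre   = {clear(c), ontable(d)} ∪ {clear(e), handempty, on(e,d)}
          = {clear(c), clear(e), handempty, on(e,d), ontable(d)}

== RESULT ==
["clear(c)", "clear(e)", "handempty", "on(e,d)", "ontable(d)"]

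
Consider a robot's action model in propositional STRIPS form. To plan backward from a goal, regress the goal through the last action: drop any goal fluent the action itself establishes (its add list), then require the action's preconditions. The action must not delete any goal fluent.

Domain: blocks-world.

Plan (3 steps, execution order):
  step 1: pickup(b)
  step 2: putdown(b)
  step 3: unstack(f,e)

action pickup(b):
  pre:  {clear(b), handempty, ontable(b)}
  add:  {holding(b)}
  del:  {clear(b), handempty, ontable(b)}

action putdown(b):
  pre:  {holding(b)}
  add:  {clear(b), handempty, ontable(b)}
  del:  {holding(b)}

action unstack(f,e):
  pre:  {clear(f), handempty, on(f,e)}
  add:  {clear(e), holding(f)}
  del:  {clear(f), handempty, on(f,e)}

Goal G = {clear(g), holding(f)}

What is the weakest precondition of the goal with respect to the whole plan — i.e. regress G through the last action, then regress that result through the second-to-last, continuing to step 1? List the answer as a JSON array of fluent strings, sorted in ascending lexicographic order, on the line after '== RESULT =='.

Regress step by step:
  through step 3 (unstack(f,e)): drop {holding(f)}, keep {clear(g)}, require {clear(f), handempty, on(f,e)}
    → {clear(f), clear(g), handempty, on(f,e)}
  through step 2 (putdown(b)): drop {handempty}, keep {clear(f), clear(g), on(f,e)}, require {holding(b)}
    → {clear(f), clear(g), holding(b), on(f,e)}
  through step 1 (pickup(b)): drop {holding(b)}, keep {clear(f), clear(g), on(f,e)}, require {clear(b), handempty, ontable(b)}
    → {clear(b), clear(f), clear(g), handempty, on(f,e), ontable(b)}

== RESULT ==
["clear(b)", "clear(f)", "clear(g)", "handempty", "on(f,e)", "ontable(b)"]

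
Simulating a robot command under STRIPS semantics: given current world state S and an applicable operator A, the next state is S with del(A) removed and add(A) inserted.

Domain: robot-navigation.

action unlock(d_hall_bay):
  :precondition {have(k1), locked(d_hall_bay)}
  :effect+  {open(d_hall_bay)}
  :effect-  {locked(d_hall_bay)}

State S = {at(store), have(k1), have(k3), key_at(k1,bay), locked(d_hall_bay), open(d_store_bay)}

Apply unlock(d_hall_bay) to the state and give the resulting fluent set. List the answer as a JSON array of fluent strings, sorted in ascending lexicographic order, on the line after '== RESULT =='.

Progress:
  pre ⊆ S: {have(k1), locked(d_hall_bay)} ⊆ S  — applicable
  S \ del = {at(store), have(k1), have(k3), key_at(k1,bay), open(d_store_bay)}
  ∪ add   = {at(store), have(k1), have(k3), key_at(k1,bay), open(d_hall_bay), open(d_store_bay)}

== RESULT ==
["at(store)", "have(k1)", "have(k3)", "key_at(k1,bay)", "open(d_hall_bay)", "open(d_store_bay)"]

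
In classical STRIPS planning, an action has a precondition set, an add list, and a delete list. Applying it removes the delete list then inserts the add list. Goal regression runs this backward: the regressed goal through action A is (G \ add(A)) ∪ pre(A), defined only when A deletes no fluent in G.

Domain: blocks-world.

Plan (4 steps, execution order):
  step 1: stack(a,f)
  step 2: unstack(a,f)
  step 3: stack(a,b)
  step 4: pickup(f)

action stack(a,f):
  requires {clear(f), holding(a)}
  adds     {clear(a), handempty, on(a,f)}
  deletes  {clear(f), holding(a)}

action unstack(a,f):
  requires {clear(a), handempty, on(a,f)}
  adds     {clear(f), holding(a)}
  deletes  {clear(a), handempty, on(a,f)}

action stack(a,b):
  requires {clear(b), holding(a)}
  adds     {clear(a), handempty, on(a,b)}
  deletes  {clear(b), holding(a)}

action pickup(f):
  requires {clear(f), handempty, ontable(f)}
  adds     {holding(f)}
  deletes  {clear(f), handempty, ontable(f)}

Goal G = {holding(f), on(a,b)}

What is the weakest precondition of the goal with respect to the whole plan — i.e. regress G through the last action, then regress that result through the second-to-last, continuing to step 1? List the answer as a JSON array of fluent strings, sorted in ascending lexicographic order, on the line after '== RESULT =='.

Work backward from the goal:
  through step 4 (pickup(f)): drop {holding(f)}, keep {on(a,b)}, require {clear(f), handempty, ontable(f)}
    → {clear(f), handempty, on(a,b), ontable(f)}
  through step 3 (stack(a,b)): drop {handempty, on(a,b)}, keep {clear(f), ontable(f)}, require {clear(b), holding(a)}
    → {clear(b), clear(f), holding(a), ontable(f)}
  through step 2 (unstack(a,f)): drop {clear(f), holding(a)}, keep {clear(b), ontable(f)}, require {clear(a), handempty, on(a,f)}
    → {clear(a), clear(b), handempty, on(a,f), ontable(f)}
  through step 1 (stack(a,f)): drop {clear(a), handempty, on(a,f)}, keep {clear(b), ontable(f)}, require {clear(f), holding(a)}
    → {clear(b), clear(f), holding(a), ontable(f)}

== RESULT ==
["clear(b)", "clear(f)", "holding(a)", "ontable(f)"]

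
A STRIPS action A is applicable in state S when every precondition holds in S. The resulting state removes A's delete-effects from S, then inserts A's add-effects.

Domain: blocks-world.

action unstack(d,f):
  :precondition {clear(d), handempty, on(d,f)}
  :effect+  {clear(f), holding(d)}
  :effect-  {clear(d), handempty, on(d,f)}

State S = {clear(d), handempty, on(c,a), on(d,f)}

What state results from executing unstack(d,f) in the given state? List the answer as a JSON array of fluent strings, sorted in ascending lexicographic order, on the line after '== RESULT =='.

Progress:
  pre ⊆ S: {clear(d), handempty, on(d,f)} ⊆ S  — applicable
  S \ del = {on(c,a)}
  ∪ add   = {clear(f), holding(d), on(c,a)}

== RESULT ==
["clear(f)", "holding(d)", "on(c,a)"]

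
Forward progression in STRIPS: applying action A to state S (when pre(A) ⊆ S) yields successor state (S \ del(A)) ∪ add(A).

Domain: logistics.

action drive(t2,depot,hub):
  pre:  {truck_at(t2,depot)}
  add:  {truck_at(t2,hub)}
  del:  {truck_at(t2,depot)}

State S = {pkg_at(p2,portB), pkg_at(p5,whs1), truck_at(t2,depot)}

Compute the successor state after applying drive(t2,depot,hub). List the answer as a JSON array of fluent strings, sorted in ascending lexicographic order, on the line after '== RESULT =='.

Compute (S \ del) ∪ add:
  pre ⊆ S: {truck_at(t2,depot)} ⊆ S  — applicable
  S \ del = {pkg_at(p2,portB), pkg_at(p5,whs1)}
  ∪ add   = {pkg_at(p2,portB), pkg_at(p5,whs1), truck_at(t2,hub)}

== RESULT ==
["pkg_at(p2,portB)", "pkg_at(p5,whs1)", "truck_at(t2,hub)"]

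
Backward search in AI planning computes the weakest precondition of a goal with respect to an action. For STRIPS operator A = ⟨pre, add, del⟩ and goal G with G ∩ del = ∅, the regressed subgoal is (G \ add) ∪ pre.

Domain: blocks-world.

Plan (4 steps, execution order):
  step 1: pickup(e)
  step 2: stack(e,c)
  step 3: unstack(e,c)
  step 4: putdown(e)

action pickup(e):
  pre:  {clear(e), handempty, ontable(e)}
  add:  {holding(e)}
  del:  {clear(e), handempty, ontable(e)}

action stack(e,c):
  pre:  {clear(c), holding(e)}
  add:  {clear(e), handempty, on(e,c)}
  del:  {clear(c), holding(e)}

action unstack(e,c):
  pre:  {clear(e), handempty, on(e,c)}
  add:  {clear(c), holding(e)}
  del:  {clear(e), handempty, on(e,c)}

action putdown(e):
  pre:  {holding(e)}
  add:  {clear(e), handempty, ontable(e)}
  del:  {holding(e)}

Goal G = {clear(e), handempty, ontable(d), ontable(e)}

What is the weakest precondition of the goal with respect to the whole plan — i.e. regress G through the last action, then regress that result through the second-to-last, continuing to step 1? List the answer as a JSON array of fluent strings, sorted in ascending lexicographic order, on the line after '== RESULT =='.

Regress step by step:
  through step 4 (putdown(e)): drop {clear(e), handempty, ontable(e)}, keep {ontable(d)}, require {holding(e)}
    → {holding(e), ontable(d)}
  through step 3 (unstack(e,c)): drop {holding(e)}, keep {ontable(d)}, require {clear(e), handempty, on(e,c)}
    → {clear(e), handempty, on(e,c), ontable(d)}
  through step 2 (stack(e,c)): drop {clear(e), handempty, on(e,c)}, keep {ontable(d)}, require {clear(c), holding(e)}
    → {clear(c), holding(e), ontable(d)}
  through step 1 (pickup(e)): drop {holding(e)}, keep {clear(c), ontable(d)}, require {clear(e), handempty, ontable(e)}
    → {clear(c), clear(e), handempty, ontable(d), ontable(e)}

== RESULT ==
["clear(c)", "clear(e)", "handempty", "ontable(d)", "ontable(e)"]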